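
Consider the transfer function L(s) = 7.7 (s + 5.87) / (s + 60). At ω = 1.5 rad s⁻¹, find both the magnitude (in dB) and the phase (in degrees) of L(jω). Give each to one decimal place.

|L| = -2.2 dB, ∠L = 12.9 deg

|j1.5 + 5.87| = √(1.5² + 5.87²) = 6.059
|j1.5 + 60| = √(1.5² + 60²) = 60.02
|L(j1.5)| = 7.7 × 6.059 / 60.02 = 0.77728
20 log₁₀(0.77728) = -2.19 dB
∠(j1.5 + 5.87) = arctan(1.5/5.87) = 14.33°
∠(j1.5 + 60) = arctan(1.5/60) = 1.43°
∠L(j1.5) = 14.33° − 1.43° = 12.90°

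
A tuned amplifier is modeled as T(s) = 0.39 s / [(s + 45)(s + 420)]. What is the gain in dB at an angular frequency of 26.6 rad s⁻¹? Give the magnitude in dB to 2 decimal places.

-66.53 dB

|j26.6| = 26.6
|j26.6 + 45| = √(26.6² + 45²) = 52.27
|j26.6 + 420| = √(26.6² + 420²) = 420.8
|T(j26.6)| = 0.39 × 26.6 / (52.27 × 420.8) = 0.00047157
20 log₁₀(0.00047157) = -66.529 dB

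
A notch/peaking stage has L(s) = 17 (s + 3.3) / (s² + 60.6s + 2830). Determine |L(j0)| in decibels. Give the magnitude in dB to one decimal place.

L(0) = 17 × 3.3 / 2830 = 0.019823
20 log₁₀(0.019823) = -34.06 dB

-34.1 dB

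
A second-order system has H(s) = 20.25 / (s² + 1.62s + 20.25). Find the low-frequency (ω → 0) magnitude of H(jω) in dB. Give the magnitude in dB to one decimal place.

H(0) = 20.25 / 20.25 = 1
20 log₁₀(1) = 0.00 dB

0.0 dB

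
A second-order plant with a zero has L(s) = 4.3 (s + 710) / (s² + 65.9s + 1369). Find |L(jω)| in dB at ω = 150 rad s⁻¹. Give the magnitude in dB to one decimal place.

|j150 + 710| = √(150² + 710²) = 725.7
|(j150)² + 65.9(j150) + 1369| = |-21131 + j9885| = 2.333e+04
|L(j150)| = 4.3 × 725.7 / 2.333e+04 = 0.13376
20 log₁₀(0.13376) = -17.47 dB

-17.5 dB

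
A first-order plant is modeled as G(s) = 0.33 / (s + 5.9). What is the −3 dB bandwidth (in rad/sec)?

For a single-pole low-pass, the −3 dB point is at the pole: ω = 5.9 rad/sec.

5.9 rad/sec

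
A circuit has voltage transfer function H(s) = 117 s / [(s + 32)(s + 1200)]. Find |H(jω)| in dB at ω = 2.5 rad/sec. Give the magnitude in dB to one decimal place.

|j2.5| = 2.5
|j2.5 + 32| = √(2.5² + 32²) = 32.1
|j2.5 + 1200| = √(2.5² + 1200²) = 1200
|H(j2.5)| = 117 × 2.5 / (32.1 × 1200) = 0.007594
20 log₁₀(0.007594) = -42.39 dB

-42.4 dB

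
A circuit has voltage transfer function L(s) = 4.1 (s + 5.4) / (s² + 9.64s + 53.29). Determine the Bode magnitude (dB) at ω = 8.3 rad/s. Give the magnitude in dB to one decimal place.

|j8.3 + 5.4| = √(8.3² + 5.4²) = 9.902
|(j8.3)² + 9.64(j8.3) + 53.29| = |-15.6 + j80.012| = 81.52
|L(j8.3)| = 4.1 × 9.902 / 81.52 = 0.49802
20 log₁₀(0.49802) = -6.05 dB

-6.1 dB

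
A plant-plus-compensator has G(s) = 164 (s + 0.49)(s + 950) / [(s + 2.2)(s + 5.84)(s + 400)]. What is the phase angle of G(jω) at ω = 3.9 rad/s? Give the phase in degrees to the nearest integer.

-12°

∠(j3.9 + 0.49) = arctan(3.9/0.49) = 82.84°
∠(j3.9 + 950) = arctan(3.9/950) = 0.24°
∠(j3.9 + 2.2) = arctan(3.9/2.2) = 60.57°
∠(j3.9 + 5.84) = arctan(3.9/5.84) = 33.74°
∠(j3.9 + 400) = arctan(3.9/400) = 0.56°
∠G(j3.9) = 82.84° + 0.24° − (60.57° + 33.74° + 0.56°) = -11.79°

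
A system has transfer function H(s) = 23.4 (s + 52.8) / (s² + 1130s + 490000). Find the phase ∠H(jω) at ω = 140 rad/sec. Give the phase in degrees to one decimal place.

50.7 deg

∠(j140 + 52.8) = arctan(140/52.8) = 69.34°
∠[(j140)² + 1130(j140) + 490000] = ∠[4.704e+05 + j1.582e+05] = 18.59°
∠H(j140) = 69.34° − 18.59° = 50.75°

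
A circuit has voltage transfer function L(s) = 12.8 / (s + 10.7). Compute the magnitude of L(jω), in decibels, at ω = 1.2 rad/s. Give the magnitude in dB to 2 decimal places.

|j1.2 + 10.7| = √(1.2² + 10.7²) = 10.77
|L(j1.2)| = 12.8 / 10.77 = 1.1888
20 log₁₀(1.1888) = 1.502 dB

1.50 dB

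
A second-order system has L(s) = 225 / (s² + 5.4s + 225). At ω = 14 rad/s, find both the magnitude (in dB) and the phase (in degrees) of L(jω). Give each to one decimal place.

|(j14)² + 5.4(j14) + 225| = |29 + j75.6| = 80.97
|L(j14)| = 225 / 80.97 = 2.7788
20 log₁₀(2.7788) = 8.88 dB
∠[(j14)² + 5.4(j14) + 225] = ∠[29 + j75.6] = 69.01°
∠L(j14) = −69.01° = -69.01°

|L| = 8.9 dB, ∠L = -69.0°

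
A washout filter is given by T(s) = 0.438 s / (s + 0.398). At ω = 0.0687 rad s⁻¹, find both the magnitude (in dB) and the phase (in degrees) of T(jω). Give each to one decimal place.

|j0.0687| = 0.0687
|j0.0687 + 0.398| = √(0.0687² + 0.398²) = 0.4039
|T(j0.0687)| = 0.438 × 0.0687 / 0.4039 = 0.074503
20 log₁₀(0.074503) = -22.56 dB
∠(j0.0687) = 90.00°
∠(j0.0687 + 0.398) = arctan(0.0687/0.398) = 9.79°
∠T(j0.0687) = 90.00° − 9.79° = 80.21°

|T| = -22.6 dB, ∠T = 80.2°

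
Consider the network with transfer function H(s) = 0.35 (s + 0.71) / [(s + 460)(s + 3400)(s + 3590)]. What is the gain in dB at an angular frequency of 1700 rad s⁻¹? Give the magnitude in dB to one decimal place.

|j1700 + 0.71| = √(1700² + 0.71²) = 1700
|j1700 + 460| = √(1700² + 460²) = 1761
|j1700 + 3400| = √(1700² + 3400²) = 3801
|j1700 + 3590| = √(1700² + 3590²) = 3972
|H(j1700)| = 0.35 × 1700 / (1761 × 3801 × 3972) = 2.2375e-08
20 log₁₀(2.2375e-08) = -153.00 dB

-153.0 dB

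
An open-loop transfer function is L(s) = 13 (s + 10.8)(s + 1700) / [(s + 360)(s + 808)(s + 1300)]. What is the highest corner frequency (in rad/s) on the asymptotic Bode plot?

1700 rad/s

Break frequencies occur at each pole and zero magnitude: 10.8 rad/s, 360 rad/s, 808 rad/s, 1300 rad/s, 1700 rad/s.
The highest is 1700 rad/s.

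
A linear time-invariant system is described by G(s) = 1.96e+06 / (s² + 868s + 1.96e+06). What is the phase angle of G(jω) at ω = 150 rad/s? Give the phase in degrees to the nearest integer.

∠[(j150)² + 868(j150) + 1.96e+06] = ∠[1.9375e+06 + j1.302e+05] = 3.84°
∠G(j150) = −3.84° = -3.84°

-4°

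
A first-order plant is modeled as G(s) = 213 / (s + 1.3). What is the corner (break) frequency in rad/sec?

The single real pole at s = −1.3 gives a corner at ω = 1.3 rad/sec.

1.3 rad/sec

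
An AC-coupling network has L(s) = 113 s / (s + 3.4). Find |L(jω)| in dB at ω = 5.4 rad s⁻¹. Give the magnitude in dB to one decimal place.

39.6 dB

|j5.4| = 5.4
|j5.4 + 3.4| = √(5.4² + 3.4²) = 6.381
|L(j5.4)| = 113 × 5.4 / 6.381 = 95.624
20 log₁₀(95.624) = 39.61 dB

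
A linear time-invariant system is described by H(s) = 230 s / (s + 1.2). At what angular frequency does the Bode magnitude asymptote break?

The single real pole at s = −1.2 gives a corner at ω = 1.2 rad s⁻¹.

1.2 rad s⁻¹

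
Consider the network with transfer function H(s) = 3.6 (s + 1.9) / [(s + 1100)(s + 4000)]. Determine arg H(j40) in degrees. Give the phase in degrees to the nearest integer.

∠(j40 + 1.9) = arctan(40/1.9) = 87.28°
∠(j40 + 1100) = arctan(40/1100) = 2.08°
∠(j40 + 4000) = arctan(40/4000) = 0.57°
∠H(j40) = 87.28° − (2.08° + 0.57°) = 84.62°

85°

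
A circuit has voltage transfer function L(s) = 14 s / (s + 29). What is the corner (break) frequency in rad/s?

29 rad/s

The single real pole at s = −29 gives a corner at ω = 29 rad/s.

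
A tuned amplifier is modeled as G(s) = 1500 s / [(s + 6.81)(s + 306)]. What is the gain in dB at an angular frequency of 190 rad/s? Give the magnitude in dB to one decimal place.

|j190| = 190
|j190 + 6.81| = √(190² + 6.81²) = 190.1
|j190 + 306| = √(190² + 306²) = 360.2
|G(j190)| = 1500 × 190 / (190.1 × 360.2) = 4.1618
20 log₁₀(4.1618) = 12.39 dB

12.4 dB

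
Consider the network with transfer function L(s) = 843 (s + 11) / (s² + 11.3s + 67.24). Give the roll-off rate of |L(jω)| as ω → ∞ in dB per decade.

With 1 zero and 2 poles, the high-frequency asymptotic slope is 20 × (1 − 2) = -20 dB/decade.

-20 dB/decade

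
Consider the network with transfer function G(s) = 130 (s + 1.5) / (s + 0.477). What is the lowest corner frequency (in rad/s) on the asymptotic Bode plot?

0.477 rad/s

Break frequencies occur at each pole and zero magnitude: 0.477 rad/s, 1.5 rad/s.
The lowest is 0.477 rad/s.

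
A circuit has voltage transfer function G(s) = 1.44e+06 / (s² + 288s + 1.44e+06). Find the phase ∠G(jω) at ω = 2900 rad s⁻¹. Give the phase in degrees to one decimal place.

-173.2 deg

∠[(j2900)² + 288(j2900) + 1.44e+06] = ∠[-6.97e+06 + j8.352e+05] = 173.17°
∠G(j2900) = −173.17° = -173.17°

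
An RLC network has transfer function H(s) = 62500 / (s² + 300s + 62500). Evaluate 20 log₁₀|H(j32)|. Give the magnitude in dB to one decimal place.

|(j32)² + 300(j32) + 62500| = |61476 + j9600| = 6.222e+04
|H(j32)| = 62500 / 6.222e+04 = 1.0045
20 log₁₀(1.0045) = 0.04 dB

0.0 dB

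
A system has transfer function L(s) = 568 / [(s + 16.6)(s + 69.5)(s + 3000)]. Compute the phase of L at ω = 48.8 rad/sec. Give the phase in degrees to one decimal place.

∠(j48.8 + 16.6) = arctan(48.8/16.6) = 71.21°
∠(j48.8 + 69.5) = arctan(48.8/69.5) = 35.07°
∠(j48.8 + 3000) = arctan(48.8/3000) = 0.93°
∠L(j48.8) = − (71.21° + 35.07° + 0.93°) = -107.22°

-107.2°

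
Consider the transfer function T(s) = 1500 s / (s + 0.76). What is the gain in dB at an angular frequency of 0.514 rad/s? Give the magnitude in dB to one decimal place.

58.5 dB

|j0.514| = 0.514
|j0.514 + 0.76| = √(0.514² + 0.76²) = 0.9175
|T(j0.514)| = 1500 × 0.514 / 0.9175 = 840.33
20 log₁₀(840.33) = 58.49 dB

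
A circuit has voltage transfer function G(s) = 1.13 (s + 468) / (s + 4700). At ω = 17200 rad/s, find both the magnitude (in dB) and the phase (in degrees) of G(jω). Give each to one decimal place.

|j17200 + 468| = √(17200² + 468²) = 1.721e+04
|j17200 + 4700| = √(17200² + 4700²) = 1.783e+04
|G(j17200)| = 1.13 × 1.721e+04 / 1.783e+04 = 1.0904
20 log₁₀(1.0904) = 0.75 dB
∠(j17200 + 468) = arctan(17200/468) = 88.44°
∠(j17200 + 4700) = arctan(17200/4700) = 74.72°
∠G(j17200) = 88.44° − 74.72° = 13.72°

|G| = 0.8 dB, ∠G = 13.7°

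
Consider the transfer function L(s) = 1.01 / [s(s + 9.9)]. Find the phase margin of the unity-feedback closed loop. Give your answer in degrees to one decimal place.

89.4°

Gain crossover: |L(jω)| = 1 at ω ≈ 0.102 rad/s.
∠L(j0.102) = −90° − arctan(0.102/9.9) ≈ -90.59°
PM = 180° + (-90.59°) = 89.41°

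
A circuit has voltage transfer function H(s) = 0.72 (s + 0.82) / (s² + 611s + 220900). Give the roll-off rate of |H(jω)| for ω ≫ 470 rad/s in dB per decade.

With 1 zero and 2 poles, the high-frequency asymptotic slope is 20 × (1 − 2) = -20 dB/decade.

-20 dB/decade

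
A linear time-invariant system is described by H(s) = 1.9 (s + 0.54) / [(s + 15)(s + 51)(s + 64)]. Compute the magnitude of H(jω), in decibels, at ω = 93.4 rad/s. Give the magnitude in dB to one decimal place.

|j93.4 + 0.54| = √(93.4² + 0.54²) = 93.4
|j93.4 + 15| = √(93.4² + 15²) = 94.6
|j93.4 + 51| = √(93.4² + 51²) = 106.4
|j93.4 + 64| = √(93.4² + 64²) = 113.2
|H(j93.4)| = 1.9 × 93.4 / (94.6 × 106.4 × 113.2) = 0.0001557
20 log₁₀(0.0001557) = -76.15 dB

-76.2 dB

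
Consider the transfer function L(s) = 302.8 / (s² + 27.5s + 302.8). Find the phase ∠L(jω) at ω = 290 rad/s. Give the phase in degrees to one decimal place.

∠[(j290)² + 27.5(j290) + 302.8] = ∠[-83797 + j7975] = 174.56°
∠L(j290) = −174.56° = -174.56°

-174.6°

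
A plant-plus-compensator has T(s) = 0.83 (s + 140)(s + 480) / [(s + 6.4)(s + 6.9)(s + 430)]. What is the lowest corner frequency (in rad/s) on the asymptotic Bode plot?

6.4 rad/s

Break frequencies occur at each pole and zero magnitude: 6.4 rad/s, 6.9 rad/s, 140 rad/s, 430 rad/s, 480 rad/s.
The lowest is 6.4 rad/s.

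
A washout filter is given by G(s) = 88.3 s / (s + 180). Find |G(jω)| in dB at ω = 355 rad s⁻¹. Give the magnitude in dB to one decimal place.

37.9 dB

|j355| = 355
|j355 + 180| = √(355² + 180²) = 398
|G(j355)| = 88.3 × 355 / 398 = 78.755
20 log₁₀(78.755) = 37.93 dB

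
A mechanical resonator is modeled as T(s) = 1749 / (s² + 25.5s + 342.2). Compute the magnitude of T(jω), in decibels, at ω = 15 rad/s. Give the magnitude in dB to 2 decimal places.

|(j15)² + 25.5(j15) + 342.2| = |117.2 + j382.5| = 400.1
|T(j15)| = 1749 / 400.1 = 4.3719
20 log₁₀(4.3719) = 12.813 dB

12.81 dB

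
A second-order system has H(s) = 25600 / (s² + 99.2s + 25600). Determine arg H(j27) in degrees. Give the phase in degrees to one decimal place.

∠[(j27)² + 99.2(j27) + 25600] = ∠[24871 + j2678.4] = 6.15°
∠H(j27) = −6.15° = -6.15°

-6.1°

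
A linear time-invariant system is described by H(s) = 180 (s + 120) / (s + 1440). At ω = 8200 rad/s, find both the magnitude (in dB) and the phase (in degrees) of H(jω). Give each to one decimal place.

|j8200 + 120| = √(8200² + 120²) = 8201
|j8200 + 1440| = √(8200² + 1440²) = 8325
|H(j8200)| = 180 × 8201 / 8325 = 177.31
20 log₁₀(177.31) = 44.97 dB
∠(j8200 + 120) = arctan(8200/120) = 89.16°
∠(j8200 + 1440) = arctan(8200/1440) = 80.04°
∠H(j8200) = 89.16° − 80.04° = 9.12°

|H| = 45.0 dB, ∠H = 9.1°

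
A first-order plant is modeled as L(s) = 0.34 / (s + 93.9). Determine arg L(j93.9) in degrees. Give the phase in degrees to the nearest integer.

∠(j93.9 + 93.9) = arctan(93.9/93.9) = 45.00°
∠L(j93.9) = −45.00° = -45.00°

-45°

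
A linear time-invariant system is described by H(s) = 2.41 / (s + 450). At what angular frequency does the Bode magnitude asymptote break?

450 rad/sec

The single real pole at s = −450 gives a corner at ω = 450 rad/sec.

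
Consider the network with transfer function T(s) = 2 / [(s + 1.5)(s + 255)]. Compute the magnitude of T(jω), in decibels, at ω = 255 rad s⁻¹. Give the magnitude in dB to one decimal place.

|j255 + 1.5| = √(255² + 1.5²) = 255
|j255 + 255| = √(255² + 255²) = 360.6
|T(j255)| = 2 / (255 × 360.6) = 2.1748e-05
20 log₁₀(2.1748e-05) = -93.25 dB

-93.3 dB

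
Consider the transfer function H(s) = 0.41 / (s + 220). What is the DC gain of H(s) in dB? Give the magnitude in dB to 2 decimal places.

-54.59 dB

H(0) = 0.41 / 220 = 0.0018636
20 log₁₀(0.0018636) = -54.593 dB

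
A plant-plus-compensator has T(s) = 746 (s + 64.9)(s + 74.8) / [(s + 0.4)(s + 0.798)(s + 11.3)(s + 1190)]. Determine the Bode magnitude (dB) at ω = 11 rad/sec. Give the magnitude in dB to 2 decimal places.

4.24 dB

|j11 + 64.9| = √(11² + 64.9²) = 65.83
|j11 + 74.8| = √(11² + 74.8²) = 75.6
|j11 + 0.4| = √(11² + 0.4²) = 11.01
|j11 + 0.798| = √(11² + 0.798²) = 11.03
|j11 + 11.3| = √(11² + 11.3²) = 15.77
|j11 + 1190| = √(11² + 1190²) = 1190
|T(j11)| = 746 × 65.83 × 75.6 / (11.01 × 11.03 × 15.77 × 1190) = 1.6296
20 log₁₀(1.6296) = 4.241 dB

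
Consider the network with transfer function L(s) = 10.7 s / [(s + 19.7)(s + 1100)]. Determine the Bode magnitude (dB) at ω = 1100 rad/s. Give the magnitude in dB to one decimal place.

|j1100| = 1100
|j1100 + 19.7| = √(1100² + 19.7²) = 1100
|j1100 + 1100| = √(1100² + 1100²) = 1556
|L(j1100)| = 10.7 × 1100 / (1100 × 1556) = 0.0068771
20 log₁₀(0.0068771) = -43.25 dB

-43.3 dB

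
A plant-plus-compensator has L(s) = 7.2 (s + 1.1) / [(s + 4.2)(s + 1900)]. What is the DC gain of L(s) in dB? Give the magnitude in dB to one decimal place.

-60.1 dB

L(0) = 7.2 × 1.1 / (4.2 × 1900) = 0.00099248
20 log₁₀(0.00099248) = -60.07 dB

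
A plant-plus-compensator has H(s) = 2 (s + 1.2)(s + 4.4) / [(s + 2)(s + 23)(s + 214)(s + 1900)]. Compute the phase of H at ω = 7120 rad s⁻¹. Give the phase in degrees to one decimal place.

-163.2 deg

∠(j7120 + 1.2) = arctan(7120/1.2) = 89.99°
∠(j7120 + 4.4) = arctan(7120/4.4) = 89.96°
∠(j7120 + 2) = arctan(7120/2) = 89.98°
∠(j7120 + 23) = arctan(7120/23) = 89.81°
∠(j7120 + 214) = arctan(7120/214) = 88.28°
∠(j7120 + 1900) = arctan(7120/1900) = 75.06°
∠H(j7120) = 89.99° + 89.96° − (89.98° + 89.81° + 88.28° + 75.06°) = -163.18°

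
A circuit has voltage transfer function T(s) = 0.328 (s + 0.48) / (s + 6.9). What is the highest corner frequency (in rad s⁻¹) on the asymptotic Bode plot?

Break frequencies occur at each pole and zero magnitude: 0.48 rad s⁻¹, 6.9 rad s⁻¹.
The highest is 6.9 rad s⁻¹.

6.9 rad s⁻¹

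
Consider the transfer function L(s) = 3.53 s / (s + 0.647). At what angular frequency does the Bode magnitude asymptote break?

0.647 rad/s

The single real pole at s = −0.647 gives a corner at ω = 0.647 rad/s.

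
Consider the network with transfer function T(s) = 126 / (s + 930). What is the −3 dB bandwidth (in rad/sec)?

930 rad/sec

For a single-pole low-pass, the −3 dB point is at the pole: ω = 930 rad/sec.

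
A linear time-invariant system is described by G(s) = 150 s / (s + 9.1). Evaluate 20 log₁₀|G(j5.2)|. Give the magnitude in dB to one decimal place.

37.4 dB

|j5.2| = 5.2
|j5.2 + 9.1| = √(5.2² + 9.1²) = 10.48
|G(j5.2)| = 150 × 5.2 / 10.48 = 74.421
20 log₁₀(74.421) = 37.43 dB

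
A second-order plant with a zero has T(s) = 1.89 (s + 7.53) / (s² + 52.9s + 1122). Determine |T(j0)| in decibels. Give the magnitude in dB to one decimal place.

T(0) = 1.89 × 7.53 / 1122 = 0.012684
20 log₁₀(0.012684) = -37.93 dB

-37.9 dB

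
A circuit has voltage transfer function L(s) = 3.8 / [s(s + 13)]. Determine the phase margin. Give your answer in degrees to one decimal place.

88.7°

Gain crossover: |L(jω)| = 1 at ω ≈ 0.292 rad/sec.
∠L(j0.292) = −90° − arctan(0.292/13) ≈ -91.29°
PM = 180° + (-91.29°) = 88.71°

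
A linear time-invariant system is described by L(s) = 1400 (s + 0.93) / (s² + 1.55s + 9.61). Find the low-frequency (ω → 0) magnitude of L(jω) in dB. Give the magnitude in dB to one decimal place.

L(0) = 1400 × 0.93 / 9.61 = 135.48
20 log₁₀(135.48) = 42.64 dB

42.6 dB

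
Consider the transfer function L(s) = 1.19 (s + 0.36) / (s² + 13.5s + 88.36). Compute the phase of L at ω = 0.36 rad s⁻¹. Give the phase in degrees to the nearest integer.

42°

∠(j0.36 + 0.36) = arctan(0.36/0.36) = 45.00°
∠[(j0.36)² + 13.5(j0.36) + 88.36] = ∠[88.23 + j4.86] = 3.15°
∠L(j0.36) = 45.00° − 3.15° = 41.85°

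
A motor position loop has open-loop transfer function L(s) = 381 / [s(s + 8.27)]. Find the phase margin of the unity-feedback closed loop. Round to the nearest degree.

24°

Gain crossover: |L(jω)| = 1 at ω ≈ 18.7 rad/s.
∠L(j18.7) = −90° − arctan(18.7/8.27) ≈ -156.10°
PM = 180° + (-156.10°) = 23.90°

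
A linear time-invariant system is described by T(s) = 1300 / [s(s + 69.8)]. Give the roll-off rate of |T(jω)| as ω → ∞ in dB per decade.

With 0 zeros and 2 poles, the high-frequency asymptotic slope is 20 × (0 − 2) = -40 dB/decade.

-40 dB/decade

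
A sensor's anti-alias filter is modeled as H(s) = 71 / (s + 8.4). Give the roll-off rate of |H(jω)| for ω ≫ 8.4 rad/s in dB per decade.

-20 dB/decade

With 0 zeros and 1 pole, the high-frequency asymptotic slope is 20 × (0 − 1) = -20 dB/decade.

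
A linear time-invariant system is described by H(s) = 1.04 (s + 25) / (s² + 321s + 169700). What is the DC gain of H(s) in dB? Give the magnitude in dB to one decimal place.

-76.3 dB

H(0) = 1.04 × 25 / 169700 = 0.00015321
20 log₁₀(0.00015321) = -76.29 dB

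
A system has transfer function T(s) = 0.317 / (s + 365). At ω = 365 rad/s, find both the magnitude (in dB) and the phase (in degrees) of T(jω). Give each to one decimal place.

|T| = -64.2 dB, ∠T = -45.0°

|j365 + 365| = √(365² + 365²) = 516.2
|T(j365)| = 0.317 / 516.2 = 0.00061412
20 log₁₀(0.00061412) = -64.23 dB
∠(j365 + 365) = arctan(365/365) = 45.00°
∠T(j365) = −45.00° = -45.00°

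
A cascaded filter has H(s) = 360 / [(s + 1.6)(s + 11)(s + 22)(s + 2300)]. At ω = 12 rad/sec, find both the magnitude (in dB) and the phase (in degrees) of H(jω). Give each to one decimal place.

|j12 + 1.6| = √(12² + 1.6²) = 12.11
|j12 + 11| = √(12² + 11²) = 16.28
|j12 + 22| = √(12² + 22²) = 25.06
|j12 + 2300| = √(12² + 2300²) = 2300
|H(j12)| = 360 / (12.11 × 16.28 × 25.06 × 2300) = 3.1693e-05
20 log₁₀(3.1693e-05) = -89.98 dB
∠(j12 + 1.6) = arctan(12/1.6) = 82.41°
∠(j12 + 11) = arctan(12/11) = 47.49°
∠(j12 + 22) = arctan(12/22) = 28.61°
∠(j12 + 2300) = arctan(12/2300) = 0.30°
∠H(j12) = − (82.41° + 47.49° + 28.61° + 0.30°) = -158.80°

|H| = -90.0 dB, ∠H = -158.8°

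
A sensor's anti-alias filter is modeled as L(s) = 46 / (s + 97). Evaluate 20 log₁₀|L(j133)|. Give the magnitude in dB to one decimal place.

-11.1 dB

|j133 + 97| = √(133² + 97²) = 164.6
|L(j133)| = 46 / 164.6 = 0.27944
20 log₁₀(0.27944) = -11.07 dB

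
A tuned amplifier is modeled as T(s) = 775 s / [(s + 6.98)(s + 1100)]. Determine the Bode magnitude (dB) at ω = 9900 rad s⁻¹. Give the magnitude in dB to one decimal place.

|j9900| = 9900
|j9900 + 6.98| = √(9900² + 6.98²) = 9900
|j9900 + 1100| = √(9900² + 1100²) = 9961
|T(j9900)| = 775 × 9900 / (9900 × 9961) = 0.077804
20 log₁₀(0.077804) = -22.18 dB

-22.2 dB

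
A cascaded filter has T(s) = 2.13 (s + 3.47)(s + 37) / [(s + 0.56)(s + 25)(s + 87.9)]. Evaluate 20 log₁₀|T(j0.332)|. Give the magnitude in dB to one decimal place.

-14.3 dB

|j0.332 + 3.47| = √(0.332² + 3.47²) = 3.486
|j0.332 + 37| = √(0.332² + 37²) = 37
|j0.332 + 0.56| = √(0.332² + 0.56²) = 0.651
|j0.332 + 25| = √(0.332² + 25²) = 25
|j0.332 + 87.9| = √(0.332² + 87.9²) = 87.9
|T(j0.332)| = 2.13 × 3.486 × 37 / (0.651 × 25 × 87.9) = 0.19202
20 log₁₀(0.19202) = -14.33 dB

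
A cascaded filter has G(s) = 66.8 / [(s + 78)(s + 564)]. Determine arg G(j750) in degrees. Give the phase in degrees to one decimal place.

∠(j750 + 78) = arctan(750/78) = 84.06°
∠(j750 + 564) = arctan(750/564) = 53.06°
∠G(j750) = − (84.06° + 53.06°) = -137.12°

-137.1 deg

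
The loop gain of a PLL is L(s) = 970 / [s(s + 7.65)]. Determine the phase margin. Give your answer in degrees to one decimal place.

14.0°

Gain crossover: |L(jω)| = 1 at ω ≈ 30.7 rad/s.
∠L(j30.7) = −90° − arctan(30.7/7.65) ≈ -166.00°
PM = 180° + (-166.00°) = 14.00°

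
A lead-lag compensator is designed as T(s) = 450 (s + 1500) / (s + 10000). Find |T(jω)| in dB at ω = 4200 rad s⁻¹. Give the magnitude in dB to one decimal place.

45.3 dB

|j4200 + 1500| = √(4200² + 1500²) = 4460
|j4200 + 10000| = √(4200² + 10000²) = 1.085e+04
|T(j4200)| = 450 × 4460 / 1.085e+04 = 185.03
20 log₁₀(185.03) = 45.35 dB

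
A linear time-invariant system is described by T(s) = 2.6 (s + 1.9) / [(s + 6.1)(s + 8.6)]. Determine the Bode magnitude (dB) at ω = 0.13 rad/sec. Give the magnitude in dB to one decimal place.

|j0.13 + 1.9| = √(0.13² + 1.9²) = 1.904
|j0.13 + 6.1| = √(0.13² + 6.1²) = 6.101
|j0.13 + 8.6| = √(0.13² + 8.6²) = 8.601
|T(j0.13)| = 2.6 × 1.904 / (6.101 × 8.601) = 0.094355
20 log₁₀(0.094355) = -20.50 dB

-20.5 dB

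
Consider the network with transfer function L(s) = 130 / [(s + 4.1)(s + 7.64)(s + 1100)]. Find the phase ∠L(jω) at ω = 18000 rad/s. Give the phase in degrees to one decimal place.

∠(j18000 + 4.1) = arctan(18000/4.1) = 89.99°
∠(j18000 + 7.64) = arctan(18000/7.64) = 89.98°
∠(j18000 + 1100) = arctan(18000/1100) = 86.50°
∠L(j18000) = − (89.99° + 89.98° + 86.50°) = -266.47°

-266.5°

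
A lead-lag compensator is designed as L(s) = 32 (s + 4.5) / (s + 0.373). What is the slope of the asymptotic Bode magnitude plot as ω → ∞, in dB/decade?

0 dB/decade

With 1 zero and 1 pole, the high-frequency asymptotic slope is 20 × (1 − 1) = 0 dB/decade.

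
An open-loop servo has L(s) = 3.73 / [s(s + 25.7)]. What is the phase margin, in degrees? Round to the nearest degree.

90°

Gain crossover: |L(jω)| = 1 at ω ≈ 0.145 rad/sec.
∠L(j0.145) = −90° − arctan(0.145/25.7) ≈ -90.32°
PM = 180° + (-90.32°) = 89.68°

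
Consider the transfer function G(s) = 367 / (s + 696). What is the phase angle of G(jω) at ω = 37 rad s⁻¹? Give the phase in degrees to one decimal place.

∠(j37 + 696) = arctan(37/696) = 3.04°
∠G(j37) = −3.04° = -3.04°

-3.0 deg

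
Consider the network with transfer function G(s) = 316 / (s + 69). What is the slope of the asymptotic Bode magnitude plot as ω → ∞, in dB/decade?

With 0 zeros and 1 pole, the high-frequency asymptotic slope is 20 × (0 − 1) = -20 dB/decade.

-20 dB/decade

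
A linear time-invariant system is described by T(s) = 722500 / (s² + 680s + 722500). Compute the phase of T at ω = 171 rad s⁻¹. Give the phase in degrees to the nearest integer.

∠[(j171)² + 680(j171) + 722500] = ∠[6.9326e+05 + j1.1628e+05] = 9.52°
∠T(j171) = −9.52° = -9.52°

-10°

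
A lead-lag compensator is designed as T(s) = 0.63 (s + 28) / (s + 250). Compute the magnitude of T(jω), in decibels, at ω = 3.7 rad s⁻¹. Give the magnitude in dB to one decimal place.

-23.0 dB

|j3.7 + 28| = √(3.7² + 28²) = 28.24
|j3.7 + 250| = √(3.7² + 250²) = 250
|T(j3.7)| = 0.63 × 28.24 / 250 = 0.071166
20 log₁₀(0.071166) = -22.95 dB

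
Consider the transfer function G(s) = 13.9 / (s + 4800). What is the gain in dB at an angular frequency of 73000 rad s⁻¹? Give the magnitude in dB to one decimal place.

-74.4 dB

|j73000 + 4800| = √(73000² + 4800²) = 7.316e+04
|G(j73000)| = 13.9 / 7.316e+04 = 0.00019
20 log₁₀(0.00019) = -74.42 dB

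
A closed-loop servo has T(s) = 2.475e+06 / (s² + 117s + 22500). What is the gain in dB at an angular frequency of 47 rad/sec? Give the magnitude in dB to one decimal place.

41.4 dB

|(j47)² + 117(j47) + 22500| = |20291 + j5499| = 2.102e+04
|T(j47)| = 2.475e+06 / 2.102e+04 = 117.73
20 log₁₀(117.73) = 41.42 dB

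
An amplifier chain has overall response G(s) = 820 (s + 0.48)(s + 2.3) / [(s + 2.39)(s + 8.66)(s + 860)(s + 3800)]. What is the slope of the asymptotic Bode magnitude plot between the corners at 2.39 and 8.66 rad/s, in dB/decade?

In this band the factors already past their corner are: zero at 0.48, zero at 2.3, pole at 2.39; net slope = 20 dB/decade.

20 dB/decade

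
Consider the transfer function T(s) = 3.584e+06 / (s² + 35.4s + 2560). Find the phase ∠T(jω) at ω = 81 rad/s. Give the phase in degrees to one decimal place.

-144.4°

∠[(j81)² + 35.4(j81) + 2560] = ∠[-4001 + j2867.4] = 144.37°
∠T(j81) = −144.37° = -144.37°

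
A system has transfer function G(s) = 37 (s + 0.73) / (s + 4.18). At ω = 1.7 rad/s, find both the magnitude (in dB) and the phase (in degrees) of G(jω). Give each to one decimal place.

|j1.7 + 0.73| = √(1.7² + 0.73²) = 1.85
|j1.7 + 4.18| = √(1.7² + 4.18²) = 4.512
|G(j1.7)| = 37 × 1.85 / 4.512 = 15.17
20 log₁₀(15.17) = 23.62 dB
∠(j1.7 + 0.73) = arctan(1.7/0.73) = 66.76°
∠(j1.7 + 4.18) = arctan(1.7/4.18) = 22.13°
∠G(j1.7) = 66.76° − 22.13° = 44.63°

|G| = 23.6 dB, ∠G = 44.6°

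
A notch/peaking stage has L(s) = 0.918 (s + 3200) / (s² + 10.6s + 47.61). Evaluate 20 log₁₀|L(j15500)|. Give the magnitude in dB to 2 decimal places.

-84.37 dB

|j15500 + 3200| = √(15500² + 3200²) = 1.583e+04
|(j15500)² + 10.6(j15500) + 47.61| = |-2.4025e+08 + j1.643e+05| = 2.403e+08
|L(j15500)| = 0.918 × 1.583e+04 / 2.403e+08 = 6.0475e-05
20 log₁₀(6.0475e-05) = -84.369 dB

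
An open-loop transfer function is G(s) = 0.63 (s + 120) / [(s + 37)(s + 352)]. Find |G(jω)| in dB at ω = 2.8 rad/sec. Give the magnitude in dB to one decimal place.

-44.7 dB

|j2.8 + 120| = √(2.8² + 120²) = 120
|j2.8 + 37| = √(2.8² + 37²) = 37.11
|j2.8 + 352| = √(2.8² + 352²) = 352
|G(j2.8)| = 0.63 × 120 / (37.11 × 352) = 0.0057895
20 log₁₀(0.0057895) = -44.75 dB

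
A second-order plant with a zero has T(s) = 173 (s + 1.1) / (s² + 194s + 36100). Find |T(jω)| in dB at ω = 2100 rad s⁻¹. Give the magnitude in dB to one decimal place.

-21.6 dB

|j2100 + 1.1| = √(2100² + 1.1²) = 2100
|(j2100)² + 194(j2100) + 36100| = |-4.3739e+06 + j4.074e+05| = 4.393e+06
|T(j2100)| = 173 × 2100 / 4.393e+06 = 0.082703
20 log₁₀(0.082703) = -21.65 dB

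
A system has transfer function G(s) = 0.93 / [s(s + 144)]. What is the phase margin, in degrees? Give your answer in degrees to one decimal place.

Gain crossover: |G(jω)| = 1 at ω ≈ 0.00646 rad/s.
∠G(j0.00646) = −90° − arctan(0.00646/144) ≈ -90.00°
PM = 180° + (-90.00°) = 90.00°

90.0 deg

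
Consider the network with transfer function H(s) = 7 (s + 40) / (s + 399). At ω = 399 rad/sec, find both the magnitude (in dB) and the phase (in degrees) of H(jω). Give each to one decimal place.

|j399 + 40| = √(399² + 40²) = 401
|j399 + 399| = √(399² + 399²) = 564.3
|H(j399)| = 7 × 401 / 564.3 = 4.9746
20 log₁₀(4.9746) = 13.94 dB
∠(j399 + 40) = arctan(399/40) = 84.28°
∠(j399 + 399) = arctan(399/399) = 45.00°
∠H(j399) = 84.28° − 45.00° = 39.28°

|H| = 13.9 dB, ∠H = 39.3°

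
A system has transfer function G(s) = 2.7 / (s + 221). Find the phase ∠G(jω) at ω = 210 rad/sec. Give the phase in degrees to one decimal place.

∠(j210 + 221) = arctan(210/221) = 43.54°
∠G(j210) = −43.54° = -43.54°

-43.5°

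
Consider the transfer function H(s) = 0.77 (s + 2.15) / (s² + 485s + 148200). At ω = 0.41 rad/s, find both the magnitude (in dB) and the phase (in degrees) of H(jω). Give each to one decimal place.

|H| = -98.9 dB, ∠H = 10.7°

|j0.41 + 2.15| = √(0.41² + 2.15²) = 2.189
|(j0.41)² + 485(j0.41) + 148200| = |1.482e+05 + j198.85| = 1.482e+05
|H(j0.41)| = 0.77 × 2.189 / 1.482e+05 = 1.1372e-05
20 log₁₀(1.1372e-05) = -98.88 dB
∠(j0.41 + 2.15) = arctan(0.41/2.15) = 10.80°
∠[(j0.41)² + 485(j0.41) + 148200] = ∠[1.482e+05 + j198.85] = 0.08°
∠H(j0.41) = 10.80° − 0.08° = 10.72°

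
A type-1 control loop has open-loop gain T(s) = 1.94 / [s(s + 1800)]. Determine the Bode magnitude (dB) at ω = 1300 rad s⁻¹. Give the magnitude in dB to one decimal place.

|j1300 + 1800| = √(1300² + 1800²) = 2220
|j1300| = 1300
|T(j1300)| = 1.94 / (2220 × 1300) = 6.721e-07
20 log₁₀(6.721e-07) = -123.45 dB

-123.5 dB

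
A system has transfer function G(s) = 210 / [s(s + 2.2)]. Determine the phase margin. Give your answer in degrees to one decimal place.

Gain crossover: |G(jω)| = 1 at ω ≈ 14.4 rad/s.
∠G(j14.4) = −90° − arctan(14.4/2.2) ≈ -171.32°
PM = 180° + (-171.32°) = 8.68°

8.7°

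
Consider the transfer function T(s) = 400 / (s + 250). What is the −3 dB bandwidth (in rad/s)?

For a single-pole low-pass, the −3 dB point is at the pole: ω = 250 rad/s.

250 rad/s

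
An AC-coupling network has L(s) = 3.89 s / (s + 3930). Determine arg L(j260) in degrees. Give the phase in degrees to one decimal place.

86.2 deg

∠(j260) = 90.00°
∠(j260 + 3930) = arctan(260/3930) = 3.79°
∠L(j260) = 90.00° − 3.79° = 86.21°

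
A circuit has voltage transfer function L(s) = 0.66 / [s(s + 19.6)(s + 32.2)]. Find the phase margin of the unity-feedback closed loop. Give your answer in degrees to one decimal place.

Gain crossover: |L(jω)| = 1 at ω ≈ 0.00105 rad/sec.
∠L(j0.00105) = −90° − arctan(0.00105/19.6) − arctan(0.00105/32.2) ≈ -90.00°
PM = 180° + (-90.00°) = 90.00°

90.0°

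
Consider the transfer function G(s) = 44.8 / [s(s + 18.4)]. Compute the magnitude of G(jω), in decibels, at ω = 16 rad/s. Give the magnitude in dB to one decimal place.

|j16 + 18.4| = √(16² + 18.4²) = 24.38
|j16| = 16
|G(j16)| = 44.8 / (24.38 × 16) = 0.11483
20 log₁₀(0.11483) = -18.80 dB

-18.8 dB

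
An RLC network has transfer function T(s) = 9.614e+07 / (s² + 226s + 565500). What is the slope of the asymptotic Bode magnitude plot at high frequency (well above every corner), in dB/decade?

With 0 zeros and 2 poles, the high-frequency asymptotic slope is 20 × (0 − 2) = -40 dB/decade.

-40 dB/decade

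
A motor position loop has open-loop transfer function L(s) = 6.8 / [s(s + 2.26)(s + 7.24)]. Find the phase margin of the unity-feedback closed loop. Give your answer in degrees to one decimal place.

76.5°

Gain crossover: |L(jω)| = 1 at ω ≈ 0.408 rad/sec.
∠L(j0.408) = −90° − arctan(0.408/2.26) − arctan(0.408/7.24) ≈ -103.47°
PM = 180° + (-103.47°) = 76.53°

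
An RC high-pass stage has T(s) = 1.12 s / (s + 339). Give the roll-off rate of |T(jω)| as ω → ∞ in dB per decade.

With 1 zero and 1 pole, the high-frequency asymptotic slope is 20 × (1 − 1) = 0 dB/decade.

0 dB/decade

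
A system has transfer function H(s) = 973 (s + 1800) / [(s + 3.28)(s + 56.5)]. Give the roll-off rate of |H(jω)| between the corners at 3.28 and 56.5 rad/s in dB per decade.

In this band the factors already past their corner are: pole at 3.28; net slope = -20 dB/decade.

-20 dB/decade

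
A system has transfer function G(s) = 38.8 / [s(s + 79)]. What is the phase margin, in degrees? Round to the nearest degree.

90°

Gain crossover: |G(jω)| = 1 at ω ≈ 0.491 rad/s.
∠G(j0.491) = −90° − arctan(0.491/79) ≈ -90.36°
PM = 180° + (-90.36°) = 89.64°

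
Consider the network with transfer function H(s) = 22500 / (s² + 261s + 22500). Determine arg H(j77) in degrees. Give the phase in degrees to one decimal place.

-50.5°

∠[(j77)² + 261(j77) + 22500] = ∠[16571 + j20097] = 50.49°
∠H(j77) = −50.49° = -50.49°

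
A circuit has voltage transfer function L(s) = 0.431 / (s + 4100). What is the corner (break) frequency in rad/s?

4100 rad/s

The single real pole at s = −4100 gives a corner at ω = 4100 rad/s.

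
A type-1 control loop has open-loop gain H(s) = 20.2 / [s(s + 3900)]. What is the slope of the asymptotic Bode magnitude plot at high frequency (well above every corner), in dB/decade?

-40 dB/decade

With 0 zeros and 2 poles, the high-frequency asymptotic slope is 20 × (0 − 2) = -40 dB/decade.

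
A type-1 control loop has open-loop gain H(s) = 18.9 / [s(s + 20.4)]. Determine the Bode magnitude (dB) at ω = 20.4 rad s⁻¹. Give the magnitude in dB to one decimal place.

|j20.4 + 20.4| = √(20.4² + 20.4²) = 28.85
|j20.4| = 20.4
|H(j20.4)| = 18.9 / (28.85 × 20.4) = 0.032113
20 log₁₀(0.032113) = -29.87 dB

-29.9 dB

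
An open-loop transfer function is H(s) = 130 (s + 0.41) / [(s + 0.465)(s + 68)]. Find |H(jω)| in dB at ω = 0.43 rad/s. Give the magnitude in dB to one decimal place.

5.1 dB

|j0.43 + 0.41| = √(0.43² + 0.41²) = 0.5941
|j0.43 + 0.465| = √(0.43² + 0.465²) = 0.6333
|j0.43 + 68| = √(0.43² + 68²) = 68
|H(j0.43)| = 130 × 0.5941 / (0.6333 × 68) = 1.7934
20 log₁₀(1.7934) = 5.07 dB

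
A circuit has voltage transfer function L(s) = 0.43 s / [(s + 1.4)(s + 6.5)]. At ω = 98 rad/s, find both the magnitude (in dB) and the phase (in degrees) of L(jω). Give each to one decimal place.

|j98| = 98
|j98 + 1.4| = √(98² + 1.4²) = 98.01
|j98 + 6.5| = √(98² + 6.5²) = 98.22
|L(j98)| = 0.43 × 98 / (98.01 × 98.22) = 0.0043777
20 log₁₀(0.0043777) = -47.18 dB
∠(j98) = 90.00°
∠(j98 + 1.4) = arctan(98/1.4) = 89.18°
∠(j98 + 6.5) = arctan(98/6.5) = 86.21°
∠L(j98) = 90.00° − (89.18° + 86.21°) = -85.39°

|L| = -47.2 dB, ∠L = -85.4 deg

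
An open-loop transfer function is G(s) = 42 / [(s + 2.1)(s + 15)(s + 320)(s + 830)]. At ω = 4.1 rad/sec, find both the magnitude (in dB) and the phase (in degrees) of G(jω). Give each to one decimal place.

|G| = -113.1 dB, ∠G = -79.2°

|j4.1 + 2.1| = √(4.1² + 2.1²) = 4.607
|j4.1 + 15| = √(4.1² + 15²) = 15.55
|j4.1 + 320| = √(4.1² + 320²) = 320
|j4.1 + 830| = √(4.1² + 830²) = 830
|G(j4.1)| = 42 / (4.607 × 15.55 × 320 × 830) = 2.2073e-06
20 log₁₀(2.2073e-06) = -113.12 dB
∠(j4.1 + 2.1) = arctan(4.1/2.1) = 62.88°
∠(j4.1 + 15) = arctan(4.1/15) = 15.29°
∠(j4.1 + 320) = arctan(4.1/320) = 0.73°
∠(j4.1 + 830) = arctan(4.1/830) = 0.28°
∠G(j4.1) = − (62.88° + 15.29° + 0.73° + 0.28°) = -79.18°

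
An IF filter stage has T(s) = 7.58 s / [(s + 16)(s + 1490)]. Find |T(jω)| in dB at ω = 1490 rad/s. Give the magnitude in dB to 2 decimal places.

|j1490| = 1490
|j1490 + 16| = √(1490² + 16²) = 1490
|j1490 + 1490| = √(1490² + 1490²) = 2107
|T(j1490)| = 7.58 × 1490 / (1490 × 2107) = 0.003597
20 log₁₀(0.003597) = -48.881 dB

-48.88 dB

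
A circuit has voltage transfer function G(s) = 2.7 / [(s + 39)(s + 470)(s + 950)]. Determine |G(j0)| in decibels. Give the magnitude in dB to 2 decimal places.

G(0) = 2.7 / (39 × 470 × 950) = 1.5505e-07
20 log₁₀(1.5505e-07) = -136.190 dB

-136.19 dB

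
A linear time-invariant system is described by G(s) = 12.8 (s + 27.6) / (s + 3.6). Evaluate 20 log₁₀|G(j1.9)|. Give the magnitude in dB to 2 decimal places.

38.79 dB

|j1.9 + 27.6| = √(1.9² + 27.6²) = 27.67
|j1.9 + 3.6| = √(1.9² + 3.6²) = 4.071
|G(j1.9)| = 12.8 × 27.67 / 4.071 = 86.993
20 log₁₀(86.993) = 38.790 dB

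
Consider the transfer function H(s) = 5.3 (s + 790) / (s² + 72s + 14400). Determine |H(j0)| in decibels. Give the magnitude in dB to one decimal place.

-10.7 dB

H(0) = 5.3 × 790 / 14400 = 0.29076
20 log₁₀(0.29076) = -10.73 dB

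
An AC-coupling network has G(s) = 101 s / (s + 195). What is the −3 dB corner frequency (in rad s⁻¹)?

For a single-pole high-pass, the −3 dB point is at the pole: ω = 195 rad s⁻¹.

195 rad s⁻¹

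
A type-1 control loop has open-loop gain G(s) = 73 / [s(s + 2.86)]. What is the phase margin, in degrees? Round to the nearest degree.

Gain crossover: |G(jω)| = 1 at ω ≈ 8.31 rad s⁻¹.
∠G(j8.31) = −90° − arctan(8.31/2.86) ≈ -161.00°
PM = 180° + (-161.00°) = 19.00°

19°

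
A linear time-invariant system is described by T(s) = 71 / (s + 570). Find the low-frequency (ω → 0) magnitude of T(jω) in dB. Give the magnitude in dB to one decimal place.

T(0) = 71 / 570 = 0.12456
20 log₁₀(0.12456) = -18.09 dB

-18.1 dB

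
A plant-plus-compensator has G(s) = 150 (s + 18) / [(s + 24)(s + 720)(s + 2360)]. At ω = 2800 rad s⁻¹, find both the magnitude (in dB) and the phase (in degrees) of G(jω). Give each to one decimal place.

|G| = -97.0 dB, ∠G = -125.3 deg

|j2800 + 18| = √(2800² + 18²) = 2800
|j2800 + 24| = √(2800² + 24²) = 2800
|j2800 + 720| = √(2800² + 720²) = 2891
|j2800 + 2360| = √(2800² + 2360²) = 3662
|G(j2800)| = 150 × 2800 / (2800 × 2891 × 3662) = 1.4168e-05
20 log₁₀(1.4168e-05) = -96.97 dB
∠(j2800 + 18) = arctan(2800/18) = 89.63°
∠(j2800 + 24) = arctan(2800/24) = 89.51°
∠(j2800 + 720) = arctan(2800/720) = 75.58°
∠(j2800 + 2360) = arctan(2800/2360) = 49.87°
∠G(j2800) = 89.63° − (89.51° + 75.58° + 49.87°) = -125.33°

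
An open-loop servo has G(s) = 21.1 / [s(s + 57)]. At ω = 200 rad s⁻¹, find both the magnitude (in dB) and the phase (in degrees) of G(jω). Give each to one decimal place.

|G| = -65.9 dB, ∠G = -164.1 deg

|j200 + 57| = √(200² + 57²) = 208
|j200| = 200
|G(j200)| = 21.1 / (208 × 200) = 0.0005073
20 log₁₀(0.0005073) = -65.89 dB
∠(j200 + 57) = arctan(200/57) = 74.09°
∠(j200) = 90.00°
∠G(j200) = − (74.09° + 90.00°) = -164.09°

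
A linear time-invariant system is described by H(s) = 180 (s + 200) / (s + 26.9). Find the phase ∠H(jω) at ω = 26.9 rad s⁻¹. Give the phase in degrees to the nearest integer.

∠(j26.9 + 200) = arctan(26.9/200) = 7.66°
∠(j26.9 + 26.9) = arctan(26.9/26.9) = 45.00°
∠H(j26.9) = 7.66° − 45.00° = -37.34°

-37°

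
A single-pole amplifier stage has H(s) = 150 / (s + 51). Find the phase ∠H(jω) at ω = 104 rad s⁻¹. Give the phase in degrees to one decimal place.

-63.9°

∠(j104 + 51) = arctan(104/51) = 63.88°
∠H(j104) = −63.88° = -63.88°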